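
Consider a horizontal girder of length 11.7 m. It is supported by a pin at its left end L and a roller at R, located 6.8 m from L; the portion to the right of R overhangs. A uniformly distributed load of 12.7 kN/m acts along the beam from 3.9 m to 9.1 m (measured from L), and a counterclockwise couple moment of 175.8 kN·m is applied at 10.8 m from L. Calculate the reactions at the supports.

Resultant of the distributed load: 12.7 × 5.2 = 66.04 kN at 6.5 m from L.
Moments about L: R_y·6.8 − (12.7·5.2)·6.5 + 175.8 = 0 → R_y = 253.46/6.8 = 37.2735 ≈ 37.27 kN.
ΣF_y = 0: L_y + 37.2735 − 12.7·5.2 = 0 → L_y = 28.77 kN.
ΣF_x = 0: no horizontal applied forces, so L_x = 0.

L_x = 0, L_y = 28.77 kN, R_y = 37.27 kN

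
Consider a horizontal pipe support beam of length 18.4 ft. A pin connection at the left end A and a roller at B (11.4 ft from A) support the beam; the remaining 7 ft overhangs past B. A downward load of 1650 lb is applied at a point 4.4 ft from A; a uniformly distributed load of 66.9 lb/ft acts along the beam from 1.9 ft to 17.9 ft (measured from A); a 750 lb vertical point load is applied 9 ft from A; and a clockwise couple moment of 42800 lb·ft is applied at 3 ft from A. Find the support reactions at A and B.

Resultant of the distributed load: 66.9 × 16 = 1070.4 lb at 9.9 ft from A.
Taking moments about A: B_y·11.4 − 1650·4.4 − (66.9·16)·9.9 − 750·9 − 42800 = 0 → B_y = 67406.96/11.4 = 5912.89 ≈ 5913 lb.
ΣF_y = 0: A_y + 5912.89 − 1650 − 66.9·16 − 750 = 0 → A_y = -2442 lb.
ΣF_x = 0: no horizontal applied forces, so A_x = 0.

A_x = 0, A_y = -2442 lb, B_y = 5913 lb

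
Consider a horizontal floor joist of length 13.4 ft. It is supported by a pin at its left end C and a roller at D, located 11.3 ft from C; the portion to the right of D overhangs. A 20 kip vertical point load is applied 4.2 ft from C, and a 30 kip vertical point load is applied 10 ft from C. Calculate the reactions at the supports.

Taking moments about C: D_y·11.3 − 20·4.2 − 30·10 = 0 → D_y = 384/11.3 = 33.9823 ≈ 33.98 kip.
ΣF_y = 0: C_y + 33.9823 − 20 − 30 = 0 → C_y = 16.02 kip.
ΣF_x = 0: no horizontal applied forces, so C_x = 0.

C_x = 0, C_y = 16.02 kip, D_y = 33.98 kip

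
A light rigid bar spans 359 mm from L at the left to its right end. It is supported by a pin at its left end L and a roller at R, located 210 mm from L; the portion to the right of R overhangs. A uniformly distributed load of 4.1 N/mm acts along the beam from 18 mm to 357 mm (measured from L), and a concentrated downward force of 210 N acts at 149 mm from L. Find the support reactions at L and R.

Resultant of the distributed load: 4.1 × 339 = 1389.9 N at 187.5 mm from L.
ΣM about L: R_y·210 − (4.1·339)·187.5 − 210·149 = 0 → R_y = 291896.25/210 = 1389.98 ≈ 1390 N.
ΣF_y = 0: L_y + 1389.98 − 4.1·339 − 210 = 0 → L_y = 209.9 N.
ΣF_x = 0: no horizontal applied forces, so L_x = 0.

L_x = 0, L_y = 209.9 N, R_y = 1390 N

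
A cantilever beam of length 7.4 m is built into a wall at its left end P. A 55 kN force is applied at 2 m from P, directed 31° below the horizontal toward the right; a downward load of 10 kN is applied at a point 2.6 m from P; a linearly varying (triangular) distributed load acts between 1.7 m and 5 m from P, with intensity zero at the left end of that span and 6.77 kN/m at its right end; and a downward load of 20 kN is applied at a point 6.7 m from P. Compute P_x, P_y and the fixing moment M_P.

P_x = -47.14 kN, P_y = 69.50 kN, M_P = 260.2 kN·m

Resultant of the triangular load: ½ × 6.77 × 3.3 = 11.1705 kN, acting at 3.9 m from P (one-third of the span from the peak).
ΣF_x = 0: P_x + 55·cos31° = 0 → P_x = -47.14 kN.
ΣF_y = 0: P_y − 55·sin31° − 10 − ½·6.77·3.3 − 20 = 0 → P_y = 69.50 kN.
ΣM about P: M_P − 55·sin31°·2 − 10·2.6 − (½·6.77·3.3)·3.9 − 20·6.7 = 0 → M_P = 260.2 kN·m.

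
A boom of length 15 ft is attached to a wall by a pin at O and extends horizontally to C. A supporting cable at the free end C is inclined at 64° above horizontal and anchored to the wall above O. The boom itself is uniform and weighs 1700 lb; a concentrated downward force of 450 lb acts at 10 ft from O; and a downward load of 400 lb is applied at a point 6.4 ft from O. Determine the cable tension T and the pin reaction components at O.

ΣM about O: T·sin64°·15 − 1700·7.5 − 450·10 − 400·6.4 = 0 → T = 19810/(15·0.898794) = 1469.38 ≈ 1469 lb.
ΣF_x = 0: O_x − T·cos64° = 0 → O_x = 1469.38 × 0.438371 = 644.1 lb.
ΣF_y = 0: O_y + T·sin64° − 1700 − 450 − 400 = 0 → O_y = 2550 − 1469.38 × 0.898794 = 1229 lb.

T = 1469 lb, O_x = 644.1 lb, O_y = 1229 lb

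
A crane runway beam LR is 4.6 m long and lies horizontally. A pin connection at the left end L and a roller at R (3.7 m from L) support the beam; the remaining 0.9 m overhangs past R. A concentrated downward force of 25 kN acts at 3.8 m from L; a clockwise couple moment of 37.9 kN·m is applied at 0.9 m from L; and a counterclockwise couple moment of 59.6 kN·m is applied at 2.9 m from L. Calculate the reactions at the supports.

L_x = 0, L_y = 5.189 kN, R_y = 19.81 kN

ΣM about L: R_y·3.7 − 25·3.8 − 37.9 + 59.6 = 0 → R_y = 73.3/3.7 = 19.8108 ≈ 19.81 kN.
ΣF_y = 0: L_y + 19.8108 − 25 = 0 → L_y = 5.189 kN.
ΣF_x = 0: no horizontal applied forces, so L_x = 0.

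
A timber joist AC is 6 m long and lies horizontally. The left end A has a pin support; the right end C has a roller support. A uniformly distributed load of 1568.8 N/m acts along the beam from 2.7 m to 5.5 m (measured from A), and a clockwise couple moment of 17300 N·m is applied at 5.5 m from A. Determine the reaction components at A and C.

A_x = 0, A_y = -1492 N, C_y = 5885 N

Resultant of the distributed load: 1568.8 × 2.8 = 4392.64 N at 4.1 m from A.
ΣM about A: C_y·6 − (1568.8·2.8)·4.1 − 17300 = 0 → C_y = 35309.824/6 = 5884.97 ≈ 5885 N.
ΣF_y = 0: A_y + 5884.97 − 1568.8·2.8 = 0 → A_y = -1492 N.
ΣF_x = 0: no horizontal applied forces, so A_x = 0.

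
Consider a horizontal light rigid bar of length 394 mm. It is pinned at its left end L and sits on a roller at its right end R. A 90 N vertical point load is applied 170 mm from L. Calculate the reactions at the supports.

L_x = 0, L_y = 51.17 N, R_y = 38.83 N

Taking moments about L: R_y·394 − 90·170 = 0 → R_y = 15300/394 = 38.8325 ≈ 38.83 N.
ΣF_y = 0: L_y + 38.8325 − 90 = 0 → L_y = 51.17 N.
ΣF_x = 0: no horizontal applied forces, so L_x = 0.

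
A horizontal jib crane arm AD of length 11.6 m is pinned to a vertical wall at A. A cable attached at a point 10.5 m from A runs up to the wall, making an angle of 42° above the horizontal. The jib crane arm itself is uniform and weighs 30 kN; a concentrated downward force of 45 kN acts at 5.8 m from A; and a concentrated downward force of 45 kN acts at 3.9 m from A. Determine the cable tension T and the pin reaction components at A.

ΣM about A: T·sin42°·10.5 − 30·5.8 − 45·5.8 − 45·3.9 = 0 → T = 610.5/(10.5·0.669131) = 86.8931 ≈ 86.89 kN.
ΣF_x = 0: A_x − T·cos42° = 0 → A_x = 86.8931 × 0.743145 = 64.57 kN.
ΣF_y = 0: A_y + T·sin42° − 30 − 45 − 45 = 0 → A_y = 120 − 86.8931 × 0.669131 = 61.86 kN.

T = 86.89 kN, A_x = 64.57 kN, A_y = 61.86 kN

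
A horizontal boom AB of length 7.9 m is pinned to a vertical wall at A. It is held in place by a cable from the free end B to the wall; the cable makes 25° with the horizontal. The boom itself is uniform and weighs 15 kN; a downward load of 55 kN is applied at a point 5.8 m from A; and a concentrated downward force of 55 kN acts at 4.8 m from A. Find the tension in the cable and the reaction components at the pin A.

ΣM about A: T·sin25°·7.9 − 15·3.95 − 55·5.8 − 55·4.8 = 0 → T = 642.25/(7.9·0.422618) = 192.366 ≈ 192.4 kN.
ΣF_x = 0: A_x − T·cos25° = 0 → A_x = 192.366 × 0.906308 = 174.3 kN.
ΣF_y = 0: A_y + T·sin25° − 15 − 55 − 55 = 0 → A_y = 125 − 192.366 × 0.422618 = 43.70 kN.

T = 192.4 kN, A_x = 174.3 kN, A_y = 43.70 kN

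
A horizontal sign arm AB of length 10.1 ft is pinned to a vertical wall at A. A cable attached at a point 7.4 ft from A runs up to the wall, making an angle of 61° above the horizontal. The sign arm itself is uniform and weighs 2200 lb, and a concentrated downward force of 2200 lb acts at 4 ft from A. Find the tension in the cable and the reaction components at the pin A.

T = 3076 lb, A_x = 1491 lb, A_y = 1709 lb

ΣM about A: T·sin61°·7.4 − 2200·5.05 − 2200·4 = 0 → T = 19910/(7.4·0.87462) = 3076.24 ≈ 3076 lb.
ΣF_x = 0: A_x − T·cos61° = 0 → A_x = 3076.24 × 0.48481 = 1491 lb.
ΣF_y = 0: A_y + T·sin61° − 2200 − 2200 = 0 → A_y = 4400 − 3076.24 × 0.87462 = 1709 lb.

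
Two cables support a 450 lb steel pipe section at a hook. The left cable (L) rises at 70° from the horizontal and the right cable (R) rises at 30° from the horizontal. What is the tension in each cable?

ΣF_x = 0: −T_L·cos70° + T_R·cos30° = 0 → T_R = 0.394931·T_L.
ΣF_y = 0: T_L·sin70° + T_R·sin30° = 450.
Substitute: T_L·(0.939693 + 0.394931·0.5) = 450 → T_L = 395.723 ≈ 395.7 lb.
Then T_R = 0.394931 × 395.723 = 156.3 lb.

T_L = 395.7 lb, T_R = 156.3 lb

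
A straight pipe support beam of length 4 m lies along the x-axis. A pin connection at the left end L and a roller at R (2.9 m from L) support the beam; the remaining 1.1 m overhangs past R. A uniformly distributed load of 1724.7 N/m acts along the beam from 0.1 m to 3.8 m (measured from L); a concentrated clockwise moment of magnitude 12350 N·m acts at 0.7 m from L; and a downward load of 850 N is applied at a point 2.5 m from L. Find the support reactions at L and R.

L_x = 0, L_y = -2051 N, R_y = 9282 N

Resultant of the distributed load: 1724.7 × 3.7 = 6381.39 N at 1.95 m from L.
ΣM about L: R_y·2.9 − (1724.7·3.7)·1.95 − 12350 − 850·2.5 = 0 → R_y = 26918.7105/2.9 = 9282.31 ≈ 9282 N.
ΣF_y = 0: L_y + 9282.31 − 1724.7·3.7 − 850 = 0 → L_y = -2051 N.
ΣF_x = 0: no horizontal applied forces, so L_x = 0.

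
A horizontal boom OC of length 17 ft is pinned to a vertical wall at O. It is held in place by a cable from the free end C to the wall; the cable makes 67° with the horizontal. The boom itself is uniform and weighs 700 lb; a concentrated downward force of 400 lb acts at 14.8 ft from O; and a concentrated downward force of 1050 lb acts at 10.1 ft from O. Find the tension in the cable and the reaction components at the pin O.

T = 1436 lb, O_x = 561.2 lb, O_y = 827.9 lb

ΣM about O: T·sin67°·17 − 700·8.5 − 400·14.8 − 1050·10.1 = 0 → T = 22475/(17·0.920505) = 1436.23 ≈ 1436 lb.
ΣF_x = 0: O_x − T·cos67° = 0 → O_x = 1436.23 × 0.390731 = 561.2 lb.
ΣF_y = 0: O_y + T·sin67° − 700 − 400 − 1050 = 0 → O_y = 2150 − 1436.23 × 0.920505 = 827.9 lb.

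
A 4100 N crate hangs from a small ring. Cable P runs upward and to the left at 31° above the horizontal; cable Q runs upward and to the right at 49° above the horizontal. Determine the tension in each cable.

ΣF_x = 0: −T_P·cos31° + T_Q·cos49° = 0 → T_Q = 1.30654·T_P.
ΣF_y = 0: T_P·sin31° + T_Q·sin49° = 4100.
Substitute: T_P·(0.515038 + 1.30654·0.75471) = 4100 → T_P = 2731.34 ≈ 2731 N.
Then T_Q = 1.30654 × 2731.34 = 3569 N.

T_P = 2731 N, T_Q = 3569 N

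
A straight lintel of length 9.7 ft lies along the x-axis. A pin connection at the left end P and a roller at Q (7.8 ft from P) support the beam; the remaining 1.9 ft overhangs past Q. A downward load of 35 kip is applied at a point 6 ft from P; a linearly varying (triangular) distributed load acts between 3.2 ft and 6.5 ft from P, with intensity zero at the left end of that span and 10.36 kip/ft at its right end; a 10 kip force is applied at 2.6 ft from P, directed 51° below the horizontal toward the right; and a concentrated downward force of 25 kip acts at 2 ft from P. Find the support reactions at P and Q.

Resultant of the triangular load: ½ × 10.36 × 3.3 = 17.094 kip, acting at 5.4 ft from P (one-third of the span from the peak).
Taking moments about P: Q_y·7.8 − 35·6 − (½·10.36·3.3)·5.4 − 10·sin51°·2.6 − 25·2 = 0 → Q_y = 372.513/7.8 = 47.7581 ≈ 47.76 kip.
ΣF_y = 0: P_y + 47.7581 − 35 − ½·10.36·3.3 − 10·sin51° − 25 = 0 → P_y = 37.11 kip.
ΣF_x = 0: P_x + 10·cos51° = 0 → P_x = -6.293 kip.

P_x = -6.293 kip, P_y = 37.11 kip, Q_y = 47.76 kip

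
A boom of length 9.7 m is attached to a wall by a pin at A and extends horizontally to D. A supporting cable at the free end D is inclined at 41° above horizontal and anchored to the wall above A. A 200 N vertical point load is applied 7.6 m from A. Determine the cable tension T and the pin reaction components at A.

ΣM about A: T·sin41°·9.7 − 200·7.6 = 0 → T = 1520/(9.7·0.656059) = 238.852 ≈ 238.9 N.
ΣF_x = 0: A_x − T·cos41° = 0 → A_x = 238.852 × 0.75471 = 180.3 N.
ΣF_y = 0: A_y + T·sin41° − 200 = 0 → A_y = 200 − 238.852 × 0.656059 = 43.30 N.

T = 238.9 N, A_x = 180.3 N, A_y = 43.30 N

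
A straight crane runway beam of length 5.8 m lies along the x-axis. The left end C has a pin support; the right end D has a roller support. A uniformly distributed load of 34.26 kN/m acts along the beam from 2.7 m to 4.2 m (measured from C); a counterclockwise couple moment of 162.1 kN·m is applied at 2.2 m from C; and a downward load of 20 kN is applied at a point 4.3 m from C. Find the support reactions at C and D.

C_x = 0, C_y = 53.94 kN, D_y = 17.45 kN

Resultant of the distributed load: 34.26 × 1.5 = 51.39 kN at 3.45 m from C.
Taking moments about C: D_y·5.8 − (34.26·1.5)·3.45 + 162.1 − 20·4.3 = 0 → D_y = 101.1955/5.8 = 17.4475 ≈ 17.45 kN.
ΣF_y = 0: C_y + 17.4475 − 34.26·1.5 − 20 = 0 → C_y = 53.94 kN.
ΣF_x = 0: no horizontal applied forces, so C_x = 0.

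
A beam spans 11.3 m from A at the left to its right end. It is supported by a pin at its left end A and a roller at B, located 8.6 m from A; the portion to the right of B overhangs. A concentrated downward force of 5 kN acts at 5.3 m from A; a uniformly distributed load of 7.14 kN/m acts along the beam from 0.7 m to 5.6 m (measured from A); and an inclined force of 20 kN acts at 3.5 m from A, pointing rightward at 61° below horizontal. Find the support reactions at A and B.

A_x = -9.696 kN, A_y = 34.46 kN, B_y = 23.02 kN

Resultant of the distributed load: 7.14 × 4.9 = 34.986 kN at 3.15 m from A.
Moments about A: B_y·8.6 − 5·5.3 − (7.14·4.9)·3.15 − 20·sin61°·3.5 = 0 → B_y = 197.929/8.6 = 23.015 ≈ 23.02 kN.
ΣF_y = 0: A_y + 23.015 − 5 − 7.14·4.9 − 20·sin61° = 0 → A_y = 34.46 kN.
ΣF_x = 0: A_x + 20·cos61° = 0 → A_x = -9.696 kN.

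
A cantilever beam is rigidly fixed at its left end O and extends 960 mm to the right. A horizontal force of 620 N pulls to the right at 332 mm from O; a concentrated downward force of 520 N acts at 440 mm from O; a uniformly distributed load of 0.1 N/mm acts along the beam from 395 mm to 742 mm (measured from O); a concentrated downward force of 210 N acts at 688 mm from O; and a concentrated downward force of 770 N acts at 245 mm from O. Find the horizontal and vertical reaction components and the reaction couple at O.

O_x = -620.0 N, O_y = 1535 N, M_O = 581700 N·mm

Resultant of the distributed load: 0.1 × 347 = 34.7 N at 568.5 mm from O.
ΣF_x = 0: O_x + 620 = 0 → O_x = -620.0 N.
ΣF_y = 0: O_y − 520 − 0.1·347 − 210 − 770 = 0 → O_y = 1535 N.
ΣM about O: M_O − 520·440 − (0.1·347)·568.5 − 210·688 − 770·245 = 0 → M_O = 581700 N·mm.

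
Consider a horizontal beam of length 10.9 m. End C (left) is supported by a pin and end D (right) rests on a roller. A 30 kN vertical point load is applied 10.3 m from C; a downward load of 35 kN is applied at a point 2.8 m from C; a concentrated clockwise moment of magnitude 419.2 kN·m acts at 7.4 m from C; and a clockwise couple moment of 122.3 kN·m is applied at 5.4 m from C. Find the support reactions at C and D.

Moments about C: D_y·10.9 − 30·10.3 − 35·2.8 − 419.2 − 122.3 = 0 → D_y = 948.5/10.9 = 87.0183 ≈ 87.02 kN.
ΣF_y = 0: C_y + 87.0183 − 30 − 35 = 0 → C_y = -22.02 kN.
ΣF_x = 0: no horizontal applied forces, so C_x = 0.

C_x = 0, C_y = -22.02 kN, D_y = 87.02 kN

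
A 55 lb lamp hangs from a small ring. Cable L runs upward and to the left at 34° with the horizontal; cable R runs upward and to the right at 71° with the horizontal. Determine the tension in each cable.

ΣF_x = 0: −T_L·cos34° + T_R·cos71° = 0 → T_R = 2.54643·T_L.
ΣF_y = 0: T_L·sin34° + T_R·sin71° = 55.
Substitute: T_L·(0.559193 + 2.54643·0.945519) = 55 → T_L = 18.5379 ≈ 18.54 lb.
Then T_R = 2.54643 × 18.5379 = 47.21 lb.

T_L = 18.54 lb, T_R = 47.21 lb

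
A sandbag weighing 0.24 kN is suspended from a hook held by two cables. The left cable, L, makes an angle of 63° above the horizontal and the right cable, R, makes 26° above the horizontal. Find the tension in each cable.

ΣF_x = 0: −T_L·cos63° + T_R·cos26° = 0 → T_R = 0.505111·T_L.
ΣF_y = 0: T_L·sin63° + T_R·sin26° = 0.24.
Substitute: T_L·(0.891007 + 0.505111·0.438371) = 0.24 → T_L = 0.215743 ≈ 0.2157 kN.
Then T_R = 0.505111 × 0.215743 = 0.1090 kN.

T_L = 0.2157 kN, T_R = 0.1090 kN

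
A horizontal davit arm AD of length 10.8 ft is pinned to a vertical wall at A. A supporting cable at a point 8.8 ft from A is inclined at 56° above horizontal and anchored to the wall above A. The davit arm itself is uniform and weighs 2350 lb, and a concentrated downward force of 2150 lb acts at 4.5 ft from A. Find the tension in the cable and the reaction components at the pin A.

ΣM about A: T·sin56°·8.8 − 2350·5.4 − 2150·4.5 = 0 → T = 22365/(8.8·0.829038) = 3065.57 ≈ 3066 lb.
ΣF_x = 0: A_x − T·cos56° = 0 → A_x = 3065.57 × 0.559193 = 1714 lb.
ΣF_y = 0: A_y + T·sin56° − 2350 − 2150 = 0 → A_y = 4500 − 3065.57 × 0.829038 = 1959 lb.

T = 3066 lb, A_x = 1714 lb, A_y = 1959 lb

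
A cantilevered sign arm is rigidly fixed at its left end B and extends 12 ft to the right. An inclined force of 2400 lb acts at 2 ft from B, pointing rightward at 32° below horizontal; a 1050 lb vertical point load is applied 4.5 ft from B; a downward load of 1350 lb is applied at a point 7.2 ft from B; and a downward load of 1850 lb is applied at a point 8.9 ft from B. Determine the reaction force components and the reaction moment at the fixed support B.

ΣF_x = 0: B_x + 2400·cos32° = 0 → B_x = -2035 lb.
ΣF_y = 0: B_y − 2400·sin32° − 1050 − 1350 − 1850 = 0 → B_y = 5522 lb.
ΣM about B: M_B − 2400·sin32°·2 − 1050·4.5 − 1350·7.2 − 1850·8.9 = 0 → M_B = 33450 lb·ft.

B_x = -2035 lb, B_y = 5522 lb, M_B = 33450 lb·ft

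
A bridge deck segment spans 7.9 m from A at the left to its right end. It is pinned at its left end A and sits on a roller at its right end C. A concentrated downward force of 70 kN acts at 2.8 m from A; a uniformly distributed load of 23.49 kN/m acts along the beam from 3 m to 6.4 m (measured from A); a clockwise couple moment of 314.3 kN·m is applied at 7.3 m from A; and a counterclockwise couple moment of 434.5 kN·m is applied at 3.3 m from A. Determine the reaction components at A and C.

Resultant of the distributed load: 23.49 × 3.4 = 79.866 kN at 4.7 m from A.
Taking moments about A: C_y·7.9 − 70·2.8 − (23.49·3.4)·4.7 − 314.3 + 434.5 = 0 → C_y = 451.1702/7.9 = 57.1102 ≈ 57.11 kN.
ΣF_y = 0: A_y + 57.1102 − 70 − 23.49·3.4 = 0 → A_y = 92.76 kN.
ΣF_x = 0: no horizontal applied forces, so A_x = 0.

A_x = 0, A_y = 92.76 kN, C_y = 57.11 kN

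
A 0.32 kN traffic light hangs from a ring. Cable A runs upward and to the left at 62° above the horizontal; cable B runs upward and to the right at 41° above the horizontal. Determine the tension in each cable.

ΣF_x = 0: −T_A·cos62° + T_B·cos41° = 0 → T_B = 0.622056·T_A.
ΣF_y = 0: T_A·sin62° + T_B·sin41° = 0.32.
Substitute: T_A·(0.882948 + 0.622056·0.656059) = 0.32 → T_A = 0.24786 ≈ 0.2479 kN.
Then T_B = 0.622056 × 0.24786 = 0.1542 kN.

T_A = 0.2479 kN, T_B = 0.1542 kN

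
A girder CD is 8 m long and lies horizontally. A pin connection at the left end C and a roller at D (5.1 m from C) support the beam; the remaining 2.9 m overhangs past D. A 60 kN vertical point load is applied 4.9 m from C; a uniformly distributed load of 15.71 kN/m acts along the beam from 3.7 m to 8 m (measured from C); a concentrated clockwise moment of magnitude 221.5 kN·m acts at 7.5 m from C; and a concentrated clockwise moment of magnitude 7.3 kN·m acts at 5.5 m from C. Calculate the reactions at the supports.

C_x = 0, C_y = -52.44 kN, D_y = 180.0 kN

Resultant of the distributed load: 15.71 × 4.3 = 67.553 kN at 5.85 m from C.
Taking moments about C: D_y·5.1 − 60·4.9 − (15.71·4.3)·5.85 − 221.5 − 7.3 = 0 → D_y = 917.98505/5.1 = 179.997 ≈ 180.0 kN.
ΣF_y = 0: C_y + 179.997 − 60 − 15.71·4.3 = 0 → C_y = -52.44 kN.
ΣF_x = 0: no horizontal applied forces, so C_x = 0.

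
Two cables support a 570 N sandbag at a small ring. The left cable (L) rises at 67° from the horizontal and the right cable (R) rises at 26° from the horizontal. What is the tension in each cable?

ΣF_x = 0: −T_L·cos67° + T_R·cos26° = 0 → T_R = 0.434728·T_L.
ΣF_y = 0: T_L·sin67° + T_R·sin26° = 570.
Substitute: T_L·(0.920505 + 0.434728·0.438371) = 570 → T_L = 513.016 ≈ 513.0 N.
Then T_R = 0.434728 × 513.016 = 223.0 N.

T_L = 513.0 N, T_R = 223.0 N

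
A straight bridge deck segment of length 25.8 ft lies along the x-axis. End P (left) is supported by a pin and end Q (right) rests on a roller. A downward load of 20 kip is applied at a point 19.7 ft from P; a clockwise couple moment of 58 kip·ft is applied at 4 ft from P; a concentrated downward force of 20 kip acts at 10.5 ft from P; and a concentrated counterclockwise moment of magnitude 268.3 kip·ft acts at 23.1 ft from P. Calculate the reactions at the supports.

ΣM about P: Q_y·25.8 − 20·19.7 − 58 − 20·10.5 + 268.3 = 0 → Q_y = 393.7/25.8 = 15.2597 ≈ 15.26 kip.
ΣF_y = 0: P_y + 15.2597 − 20 − 20 = 0 → P_y = 24.74 kip.
ΣF_x = 0: no horizontal applied forces, so P_x = 0.

P_x = 0, P_y = 24.74 kip, Q_y = 15.26 kip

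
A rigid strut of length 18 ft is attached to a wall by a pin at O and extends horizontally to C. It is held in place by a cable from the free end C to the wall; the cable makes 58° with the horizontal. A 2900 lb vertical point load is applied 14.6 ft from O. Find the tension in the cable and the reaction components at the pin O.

ΣM about O: T·sin58°·18 − 2900·14.6 = 0 → T = 42340/(18·0.848048) = 2773.69 ≈ 2774 lb.
ΣF_x = 0: O_x − T·cos58° = 0 → O_x = 2773.69 × 0.529919 = 1470 lb.
ΣF_y = 0: O_y + T·sin58° − 2900 = 0 → O_y = 2900 − 2773.69 × 0.848048 = 547.8 lb.

T = 2774 lb, O_x = 1470 lb, O_y = 547.8 lb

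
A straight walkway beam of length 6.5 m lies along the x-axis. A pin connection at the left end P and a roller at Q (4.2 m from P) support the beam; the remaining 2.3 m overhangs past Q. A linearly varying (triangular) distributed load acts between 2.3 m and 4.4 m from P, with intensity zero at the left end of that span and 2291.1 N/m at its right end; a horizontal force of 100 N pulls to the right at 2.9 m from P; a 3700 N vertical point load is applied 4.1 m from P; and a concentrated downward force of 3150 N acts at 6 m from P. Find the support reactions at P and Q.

Resultant of the triangular load: ½ × 2291.1 × 2.1 = 2405.655 N, acting at 3.7 m from P (one-third of the span from the peak).
Moments about P: Q_y·4.2 − (½·2291.1·2.1)·3.7 − 3700·4.1 − 3150·6 = 0 → Q_y = 42970.9235/4.2 = 10231.2 ≈ 10230 N.
ΣF_y = 0: P_y + 10231.2 − ½·2291.1·2.1 − 3700 − 3150 = 0 → P_y = -975.5 N.
ΣF_x = 0: P_x + 100 = 0 → P_x = -100.0 N.

P_x = -100.0 N, P_y = -975.5 N, Q_y = 10230 N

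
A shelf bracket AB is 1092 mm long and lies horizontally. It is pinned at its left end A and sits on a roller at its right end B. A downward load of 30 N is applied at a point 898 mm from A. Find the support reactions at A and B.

Moments about A: B_y·1092 − 30·898 = 0 → B_y = 26940/1092 = 24.6703 ≈ 24.67 N.
ΣF_y = 0: A_y + 24.6703 − 30 = 0 → A_y = 5.330 N.
ΣF_x = 0: no horizontal applied forces, so A_x = 0.

A_x = 0, A_y = 5.330 N, B_y = 24.67 N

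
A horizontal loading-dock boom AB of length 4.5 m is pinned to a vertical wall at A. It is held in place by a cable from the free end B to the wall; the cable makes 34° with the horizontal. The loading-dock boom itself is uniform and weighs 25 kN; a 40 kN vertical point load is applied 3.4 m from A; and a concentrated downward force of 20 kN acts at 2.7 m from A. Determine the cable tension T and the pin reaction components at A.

ΣM about A: T·sin34°·4.5 − 25·2.25 − 40·3.4 − 20·2.7 = 0 → T = 246.25/(4.5·0.559193) = 97.8593 ≈ 97.86 kN.
ΣF_x = 0: A_x − T·cos34° = 0 → A_x = 97.8593 × 0.829038 = 81.13 kN.
ΣF_y = 0: A_y + T·sin34° − 25 − 40 − 20 = 0 → A_y = 85 − 97.8593 × 0.559193 = 30.28 kN.

T = 97.86 kN, A_x = 81.13 kN, A_y = 30.28 kN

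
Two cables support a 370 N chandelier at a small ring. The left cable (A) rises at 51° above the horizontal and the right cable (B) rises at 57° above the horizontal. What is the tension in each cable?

T_A = 211.9 N, T_B = 244.8 N

ΣF_x = 0: −T_A·cos51° + T_B·cos57° = 0 → T_B = 1.15548·T_A.
ΣF_y = 0: T_A·sin51° + T_B·sin57° = 370.
Substitute: T_A·(0.777146 + 1.15548·0.838671) = 370 → T_A = 211.887 ≈ 211.9 N.
Then T_B = 1.15548 × 211.887 = 244.8 N.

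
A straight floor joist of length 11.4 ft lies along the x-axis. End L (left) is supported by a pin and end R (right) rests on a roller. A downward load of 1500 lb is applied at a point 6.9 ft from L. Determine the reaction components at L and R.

Moments about L: R_y·11.4 − 1500·6.9 = 0 → R_y = 10350/11.4 = 907.895 ≈ 907.9 lb.
ΣF_y = 0: L_y + 907.895 − 1500 = 0 → L_y = 592.1 lb.
ΣF_x = 0: no horizontal applied forces, so L_x = 0.

L_x = 0, L_y = 592.1 lb, R_y = 907.9 lb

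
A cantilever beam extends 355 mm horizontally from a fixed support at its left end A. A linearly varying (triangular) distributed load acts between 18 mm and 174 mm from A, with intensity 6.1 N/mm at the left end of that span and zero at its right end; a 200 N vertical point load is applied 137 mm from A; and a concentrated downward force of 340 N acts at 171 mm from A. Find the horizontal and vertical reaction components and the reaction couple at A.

A_x = 0, A_y = 1016 N, M_A = 118800 N·mm

Resultant of the triangular load: ½ × 6.1 × 156 = 475.8 N, acting at 70 mm from A (one-third of the span from the peak).
ΣF_x = 0: A_x = 0.
ΣF_y = 0: A_y − ½·6.1·156 − 200 − 340 = 0 → A_y = 1016 N.
ΣM about A: M_A − (½·6.1·156)·70 − 200·137 − 340·171 = 0 → M_A = 118800 N·mm.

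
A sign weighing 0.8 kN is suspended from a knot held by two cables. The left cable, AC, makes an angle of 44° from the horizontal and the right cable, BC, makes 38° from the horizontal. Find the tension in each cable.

ΣF_x = 0: −T_AC·cos44° + T_BC·cos38° = 0 → T_BC = 0.912855·T_AC.
ΣF_y = 0: T_AC·sin44° + T_BC·sin38° = 0.8.
Substitute: T_AC·(0.694658 + 0.912855·0.615661) = 0.8 → T_AC = 0.636604 ≈ 0.6366 kN.
Then T_BC = 0.912855 × 0.636604 = 0.5811 kN.

T_AC = 0.6366 kN, T_BC = 0.5811 kN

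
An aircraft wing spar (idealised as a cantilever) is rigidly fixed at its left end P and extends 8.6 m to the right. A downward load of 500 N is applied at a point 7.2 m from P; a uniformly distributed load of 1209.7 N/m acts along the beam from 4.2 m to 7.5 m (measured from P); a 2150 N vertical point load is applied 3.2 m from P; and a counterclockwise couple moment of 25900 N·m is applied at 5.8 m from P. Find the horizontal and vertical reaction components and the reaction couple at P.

Resultant of the distributed load: 1209.7 × 3.3 = 3992.01 N at 5.85 m from P.
ΣF_x = 0: P_x = 0.
ΣF_y = 0: P_y − 500 − 1209.7·3.3 − 2150 = 0 → P_y = 6642 N.
ΣM about P: M_P − 500·7.2 − (1209.7·3.3)·5.85 − 2150·3.2 + 25900 = 0 → M_P = 7933 N·m.

P_x = 0, P_y = 6642 N, M_P = 7933 N·m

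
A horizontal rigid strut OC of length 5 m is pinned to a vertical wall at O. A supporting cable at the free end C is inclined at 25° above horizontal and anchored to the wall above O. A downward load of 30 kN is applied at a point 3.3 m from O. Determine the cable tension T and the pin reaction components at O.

ΣM about O: T·sin25°·5 − 30·3.3 = 0 → T = 99/(5·0.422618) = 46.8508 ≈ 46.85 kN.
ΣF_x = 0: O_x − T·cos25° = 0 → O_x = 46.8508 × 0.906308 = 42.46 kN.
ΣF_y = 0: O_y + T·sin25° − 30 = 0 → O_y = 30 − 46.8508 × 0.422618 = 10.20 kN.

T = 46.85 kN, O_x = 42.46 kN, O_y = 10.20 kN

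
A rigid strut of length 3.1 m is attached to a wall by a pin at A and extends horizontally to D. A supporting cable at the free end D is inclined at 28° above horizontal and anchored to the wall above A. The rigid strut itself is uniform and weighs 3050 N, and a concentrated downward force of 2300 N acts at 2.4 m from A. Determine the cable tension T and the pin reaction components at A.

T = 7041 N, A_x = 6217 N, A_y = 2044 N

ΣM about A: T·sin28°·3.1 − 3050·1.55 − 2300·2.4 = 0 → T = 10247.5/(3.1·0.469472) = 7041.2 ≈ 7041 N.
ΣF_x = 0: A_x − T·cos28° = 0 → A_x = 7041.2 × 0.882948 = 6217 N.
ΣF_y = 0: A_y + T·sin28° − 3050 − 2300 = 0 → A_y = 5350 − 7041.2 × 0.469472 = 2044 N.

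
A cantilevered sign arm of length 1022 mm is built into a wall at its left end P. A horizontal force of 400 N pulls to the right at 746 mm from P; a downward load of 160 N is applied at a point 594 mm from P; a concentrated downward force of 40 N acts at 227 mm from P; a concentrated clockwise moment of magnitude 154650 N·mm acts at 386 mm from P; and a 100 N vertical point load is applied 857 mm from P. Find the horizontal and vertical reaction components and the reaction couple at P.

P_x = -400.0 N, P_y = 300.0 N, M_P = 344500 N·mm

ΣF_x = 0: P_x + 400 = 0 → P_x = -400.0 N.
ΣF_y = 0: P_y − 160 − 40 − 100 = 0 → P_y = 300.0 N.
ΣM about P: M_P − 160·594 − 40·227 − 154650 − 100·857 = 0 → M_P = 344500 N·mm.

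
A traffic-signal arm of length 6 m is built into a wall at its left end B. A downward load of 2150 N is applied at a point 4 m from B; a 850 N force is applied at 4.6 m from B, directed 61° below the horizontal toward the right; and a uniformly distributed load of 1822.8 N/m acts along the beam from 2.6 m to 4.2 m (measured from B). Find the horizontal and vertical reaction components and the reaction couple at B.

Resultant of the distributed load: 1822.8 × 1.6 = 2916.48 N at 3.4 m from B.
ΣF_x = 0: B_x + 850·cos61° = 0 → B_x = -412.1 N.
ΣF_y = 0: B_y − 2150 − 850·sin61° − 1822.8·1.6 = 0 → B_y = 5810 N.
ΣM about B: M_B − 2150·4 − 850·sin61°·4.6 − (1822.8·1.6)·3.4 = 0 → M_B = 21940 N·m.

B_x = -412.1 N, B_y = 5810 N, M_B = 21940 N·m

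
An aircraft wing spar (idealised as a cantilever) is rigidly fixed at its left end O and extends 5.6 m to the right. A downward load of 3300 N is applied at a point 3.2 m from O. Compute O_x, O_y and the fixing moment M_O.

ΣF_x = 0: O_x = 0.
ΣF_y = 0: O_y − 3300 = 0 → O_y = 3300 N.
ΣM about O: M_O − 3300·3.2 = 0 → M_O = 10560 N·m.

O_x = 0, O_y = 3300 N, M_O = 10560 N·m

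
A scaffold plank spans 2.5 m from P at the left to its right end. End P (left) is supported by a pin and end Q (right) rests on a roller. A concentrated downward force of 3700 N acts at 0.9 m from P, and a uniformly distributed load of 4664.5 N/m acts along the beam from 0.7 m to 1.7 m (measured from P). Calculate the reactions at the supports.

P_x = 0, P_y = 4794 N, Q_y = 3571 N

Resultant of the distributed load: 4664.5 × 1 = 4664.5 N at 1.2 m from P.
Moments about P: Q_y·2.5 − 3700·0.9 − (4664.5·1)·1.2 = 0 → Q_y = 8927.4/2.5 = 3570.96 ≈ 3571 N.
ΣF_y = 0: P_y + 3570.96 − 3700 − 4664.5·1 = 0 → P_y = 4794 N.
ΣF_x = 0: no horizontal applied forces, so P_x = 0.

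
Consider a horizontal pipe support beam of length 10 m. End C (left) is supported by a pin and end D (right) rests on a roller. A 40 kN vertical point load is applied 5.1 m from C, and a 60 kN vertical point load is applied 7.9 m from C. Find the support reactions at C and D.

C_x = 0, C_y = 32.20 kN, D_y = 67.80 kN

ΣM about C: D_y·10 − 40·5.1 − 60·7.9 = 0 → D_y = 678/10 = 67.80 kN.
ΣF_y = 0: C_y + 67.8 − 40 − 60 = 0 → C_y = 32.20 kN.
ΣF_x = 0: no horizontal applied forces, so C_x = 0.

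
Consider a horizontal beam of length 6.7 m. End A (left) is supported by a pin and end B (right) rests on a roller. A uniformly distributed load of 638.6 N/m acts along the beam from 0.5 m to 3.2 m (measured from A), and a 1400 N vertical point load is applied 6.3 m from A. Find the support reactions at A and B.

Resultant of the distributed load: 638.6 × 2.7 = 1724.22 N at 1.85 m from A.
Taking moments about A: B_y·6.7 − (638.6·2.7)·1.85 − 1400·6.3 = 0 → B_y = 12009.807/6.7 = 1792.51 ≈ 1793 N.
ΣF_y = 0: A_y + 1792.51 − 638.6·2.7 − 1400 = 0 → A_y = 1332 N.
ΣF_x = 0: no horizontal applied forces, so A_x = 0.

A_x = 0, A_y = 1332 N, B_y = 1793 N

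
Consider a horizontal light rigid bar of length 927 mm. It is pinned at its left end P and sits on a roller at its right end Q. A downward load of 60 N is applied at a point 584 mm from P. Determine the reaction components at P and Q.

P_x = 0, P_y = 22.20 N, Q_y = 37.80 N

ΣM about P: Q_y·927 − 60·584 = 0 → Q_y = 35040/927 = 37.7994 ≈ 37.80 N.
ΣF_y = 0: P_y + 37.7994 − 60 = 0 → P_y = 22.20 N.
ΣF_x = 0: no horizontal applied forces, so P_x = 0.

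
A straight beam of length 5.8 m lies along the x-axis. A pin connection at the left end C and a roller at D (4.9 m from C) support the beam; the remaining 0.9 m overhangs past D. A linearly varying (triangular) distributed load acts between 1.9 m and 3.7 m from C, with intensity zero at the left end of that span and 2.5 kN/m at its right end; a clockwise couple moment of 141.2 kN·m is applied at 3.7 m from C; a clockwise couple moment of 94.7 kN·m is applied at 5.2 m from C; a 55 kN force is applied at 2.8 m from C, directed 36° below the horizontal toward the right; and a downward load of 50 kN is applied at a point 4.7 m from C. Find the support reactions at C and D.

Resultant of the triangular load: ½ × 2.5 × 1.8 = 2.25 kN, acting at 3.1 m from C (one-third of the span from the peak).
Taking moments about C: D_y·4.9 − (½·2.5·1.8)·3.1 − 141.2 − 94.7 − 55·sin36°·2.8 − 50·4.7 = 0 → D_y = 568.394/4.9 = 115.999 ≈ 116.0 kN.
ΣF_y = 0: C_y + 115.999 − ½·2.5·1.8 − 55·sin36° − 50 = 0 → C_y = -31.42 kN.
ΣF_x = 0: C_x + 55·cos36° = 0 → C_x = -44.50 kN.

C_x = -44.50 kN, C_y = -31.42 kN, D_y = 116.0 kN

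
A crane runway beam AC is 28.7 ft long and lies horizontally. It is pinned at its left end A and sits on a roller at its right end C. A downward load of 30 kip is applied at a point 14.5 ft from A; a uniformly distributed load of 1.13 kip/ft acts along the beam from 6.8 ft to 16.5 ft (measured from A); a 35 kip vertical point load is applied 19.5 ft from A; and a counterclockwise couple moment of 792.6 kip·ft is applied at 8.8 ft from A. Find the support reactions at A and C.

A_x = 0, A_y = 60.19 kip, C_y = 15.77 kip

Resultant of the distributed load: 1.13 × 9.7 = 10.961 kip at 11.65 ft from A.
Taking moments about A: C_y·28.7 − 30·14.5 − (1.13·9.7)·11.65 − 35·19.5 + 792.6 = 0 → C_y = 452.59565/28.7 = 15.7699 ≈ 15.77 kip.
ΣF_y = 0: A_y + 15.7699 − 30 − 1.13·9.7 − 35 = 0 → A_y = 60.19 kip.
ΣF_x = 0: no horizontal applied forces, so A_x = 0.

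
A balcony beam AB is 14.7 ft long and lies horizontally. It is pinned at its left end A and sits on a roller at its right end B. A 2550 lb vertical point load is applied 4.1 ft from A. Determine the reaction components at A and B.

Taking moments about A: B_y·14.7 − 2550·4.1 = 0 → B_y = 10455/14.7 = 711.224 ≈ 711.2 lb.
ΣF_y = 0: A_y + 711.224 − 2550 = 0 → A_y = 1839 lb.
ΣF_x = 0: no horizontal applied forces, so A_x = 0.

A_x = 0, A_y = 1839 lb, B_y = 711.2 lb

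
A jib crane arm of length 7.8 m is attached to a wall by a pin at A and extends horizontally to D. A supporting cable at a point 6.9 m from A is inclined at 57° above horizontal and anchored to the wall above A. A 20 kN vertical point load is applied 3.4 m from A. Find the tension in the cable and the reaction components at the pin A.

T = 11.75 kN, A_x = 6.400 kN, A_y = 10.14 kN

ΣM about A: T·sin57°·6.9 − 20·3.4 = 0 → T = 68/(6.9·0.838671) = 11.7508 ≈ 11.75 kN.
ΣF_x = 0: A_x − T·cos57° = 0 → A_x = 11.7508 × 0.544639 = 6.400 kN.
ΣF_y = 0: A_y + T·sin57° − 20 = 0 → A_y = 20 − 11.7508 × 0.838671 = 10.14 kN.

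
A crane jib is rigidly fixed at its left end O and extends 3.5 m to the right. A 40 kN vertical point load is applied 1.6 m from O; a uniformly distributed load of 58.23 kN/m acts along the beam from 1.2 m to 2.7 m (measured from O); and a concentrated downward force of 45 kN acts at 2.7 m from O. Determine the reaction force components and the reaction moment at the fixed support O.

O_x = 0, O_y = 172.3 kN, M_O = 355.8 kN·m

Resultant of the distributed load: 58.23 × 1.5 = 87.345 kN at 1.95 m from O.
ΣF_x = 0: O_x = 0.
ΣF_y = 0: O_y − 40 − 58.23·1.5 − 45 = 0 → O_y = 172.3 kN.
ΣM about O: M_O − 40·1.6 − (58.23·1.5)·1.95 − 45·2.7 = 0 → M_O = 355.8 kN·m.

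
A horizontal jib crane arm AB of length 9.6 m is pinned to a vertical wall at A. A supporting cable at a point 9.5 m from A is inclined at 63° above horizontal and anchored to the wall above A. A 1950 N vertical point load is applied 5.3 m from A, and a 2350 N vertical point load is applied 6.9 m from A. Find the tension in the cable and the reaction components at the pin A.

ΣM about A: T·sin63°·9.5 − 1950·5.3 − 2350·6.9 = 0 → T = 26550/(9.5·0.891007) = 3136.6 ≈ 3137 N.
ΣF_x = 0: A_x − T·cos63° = 0 → A_x = 3136.6 × 0.45399 = 1424 N.
ΣF_y = 0: A_y + T·sin63° − 1950 − 2350 = 0 → A_y = 4300 − 3136.6 × 0.891007 = 1505 N.

T = 3137 N, A_x = 1424 N, A_y = 1505 N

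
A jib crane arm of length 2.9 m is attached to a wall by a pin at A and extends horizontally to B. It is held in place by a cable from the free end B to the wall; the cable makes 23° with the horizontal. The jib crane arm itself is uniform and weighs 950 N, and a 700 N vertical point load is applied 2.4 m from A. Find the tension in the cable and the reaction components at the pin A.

T = 2698 N, A_x = 2484 N, A_y = 595.7 N

ΣM about A: T·sin23°·2.9 − 950·1.45 − 700·2.4 = 0 → T = 3057.5/(2.9·0.390731) = 2698.3 ≈ 2698 N.
ΣF_x = 0: A_x − T·cos23° = 0 → A_x = 2698.3 × 0.920505 = 2484 N.
ΣF_y = 0: A_y + T·sin23° − 950 − 700 = 0 → A_y = 1650 − 2698.3 × 0.390731 = 595.7 N.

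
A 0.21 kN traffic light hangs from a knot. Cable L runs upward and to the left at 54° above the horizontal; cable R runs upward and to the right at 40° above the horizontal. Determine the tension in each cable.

T_L = 0.1613 kN, T_R = 0.1237 kN

ΣF_x = 0: −T_L·cos54° + T_R·cos40° = 0 → T_R = 0.767299·T_L.
ΣF_y = 0: T_L·sin54° + T_R·sin40° = 0.21.
Substitute: T_L·(0.809017 + 0.767299·0.642788) = 0.21 → T_L = 0.161262 ≈ 0.1613 kN.
Then T_R = 0.767299 × 0.161262 = 0.1237 kN.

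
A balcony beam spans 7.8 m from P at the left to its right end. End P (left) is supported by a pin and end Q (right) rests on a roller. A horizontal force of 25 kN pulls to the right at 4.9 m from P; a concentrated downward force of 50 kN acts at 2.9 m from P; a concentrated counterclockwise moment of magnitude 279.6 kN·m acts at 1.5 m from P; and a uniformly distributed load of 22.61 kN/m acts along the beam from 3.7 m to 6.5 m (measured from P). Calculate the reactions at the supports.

P_x = -25.00 kN, P_y = 89.17 kN, Q_y = 24.14 kN

Resultant of the distributed load: 22.61 × 2.8 = 63.308 kN at 5.1 m from P.
ΣM about P: Q_y·7.8 − 50·2.9 + 279.6 − (22.61·2.8)·5.1 = 0 → Q_y = 188.2708/7.8 = 24.1373 ≈ 24.14 kN.
ΣF_y = 0: P_y + 24.1373 − 50 − 22.61·2.8 = 0 → P_y = 89.17 kN.
ΣF_x = 0: P_x + 25 = 0 → P_x = -25.00 kN.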